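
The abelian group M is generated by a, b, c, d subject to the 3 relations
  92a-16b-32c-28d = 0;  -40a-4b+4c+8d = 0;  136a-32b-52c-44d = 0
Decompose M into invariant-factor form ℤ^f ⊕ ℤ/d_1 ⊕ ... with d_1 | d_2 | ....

Answer: M ≅ ℤ^1 ⊕ ℤ/4 ⊕ ℤ/12 ⊕ ℤ/12

Derivation:
rank_ℚ(R)=3; free=4−3=1
SNF(R) diag = [4, 12, 12] → torsion [4, 12, 12]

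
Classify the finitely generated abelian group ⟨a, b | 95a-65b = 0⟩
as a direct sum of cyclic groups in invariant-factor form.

Answer: M ≅ ℤ^1 ⊕ ℤ/5

Derivation:
rank_ℚ(R)=1; free=2−1=1
SNF(R) diag = [5] → torsion [5]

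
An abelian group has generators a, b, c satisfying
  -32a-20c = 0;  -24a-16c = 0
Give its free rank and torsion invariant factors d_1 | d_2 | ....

rank_ℚ(R)=2; free=3−2=1
SNF(R) diag = [4, 8] → torsion [4, 8]

Answer: M ≅ ℤ^1 ⊕ ℤ/4 ⊕ ℤ/8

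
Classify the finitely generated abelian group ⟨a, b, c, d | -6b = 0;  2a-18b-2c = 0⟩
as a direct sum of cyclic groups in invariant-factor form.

rank_ℚ(R)=2; free=4−2=2
SNF(R) diag = [2, 6] → torsion [2, 6]

Answer: M ≅ ℤ^2 ⊕ ℤ/2 ⊕ ℤ/6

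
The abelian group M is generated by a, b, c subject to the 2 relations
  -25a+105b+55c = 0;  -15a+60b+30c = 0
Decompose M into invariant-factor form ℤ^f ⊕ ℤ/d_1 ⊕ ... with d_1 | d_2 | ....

rank_ℚ(R)=2; free=3−2=1
SNF(R) diag = [5, 15] → torsion [5, 15]

Answer: M ≅ ℤ^1 ⊕ ℤ/5 ⊕ ℤ/15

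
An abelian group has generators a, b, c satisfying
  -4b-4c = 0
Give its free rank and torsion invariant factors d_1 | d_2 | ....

rank_ℚ(R)=1; free=3−1=2
SNF(R) diag = [4] → torsion [4]

Answer: M ≅ ℤ^2 ⊕ ℤ/4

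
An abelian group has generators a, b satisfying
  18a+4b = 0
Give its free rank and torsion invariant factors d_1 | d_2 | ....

rank_ℚ(R)=1; free=2−1=1
SNF(R) diag = [2] → torsion [2]

Answer: M ≅ ℤ^1 ⊕ ℤ/2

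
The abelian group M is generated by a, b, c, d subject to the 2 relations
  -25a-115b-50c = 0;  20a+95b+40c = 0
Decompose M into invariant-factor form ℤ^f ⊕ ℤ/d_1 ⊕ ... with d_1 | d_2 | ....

Answer: M ≅ ℤ^2 ⊕ ℤ/5 ⊕ ℤ/15

Derivation:
rank_ℚ(R)=2; free=4−2=2
SNF(R) diag = [5, 15] → torsion [5, 15]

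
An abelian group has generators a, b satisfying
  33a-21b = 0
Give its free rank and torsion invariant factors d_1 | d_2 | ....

rank_ℚ(R)=1; free=2−1=1
SNF(R) diag = [3] → torsion [3]

Answer: M ≅ ℤ^1 ⊕ ℤ/3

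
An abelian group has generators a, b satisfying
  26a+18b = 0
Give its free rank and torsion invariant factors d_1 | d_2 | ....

rank_ℚ(R)=1; free=2−1=1
SNF(R) diag = [2] → torsion [2]

Answer: M ≅ ℤ^1 ⊕ ℤ/2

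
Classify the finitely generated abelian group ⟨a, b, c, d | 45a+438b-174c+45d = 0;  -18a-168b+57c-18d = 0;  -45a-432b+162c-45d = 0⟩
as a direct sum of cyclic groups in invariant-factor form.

rank_ℚ(R)=3; free=4−3=1
SNF(R) diag = [3, 9, 18] → torsion [3, 9, 18]

Answer: M ≅ ℤ^1 ⊕ ℤ/3 ⊕ ℤ/9 ⊕ ℤ/18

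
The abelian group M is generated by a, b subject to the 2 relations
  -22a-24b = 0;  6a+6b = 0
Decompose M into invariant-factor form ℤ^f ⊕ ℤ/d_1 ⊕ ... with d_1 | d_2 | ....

rank_ℚ(R)=2; free=2−2=0
SNF(R) diag = [2, 6] → torsion [2, 6]

Answer: M ≅ ℤ/2 ⊕ ℤ/6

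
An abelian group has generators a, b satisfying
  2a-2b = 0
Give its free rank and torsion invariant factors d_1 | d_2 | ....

Answer: M ≅ ℤ^1 ⊕ ℤ/2

Derivation:
rank_ℚ(R)=1; free=2−1=1
SNF(R) diag = [2] → torsion [2]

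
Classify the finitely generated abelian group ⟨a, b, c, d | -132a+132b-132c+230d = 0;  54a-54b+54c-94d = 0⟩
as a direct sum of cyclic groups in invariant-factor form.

Answer: M ≅ ℤ^2 ⊕ ℤ/2 ⊕ ℤ/6

Derivation:
rank_ℚ(R)=2; free=4−2=2
SNF(R) diag = [2, 6] → torsion [2, 6]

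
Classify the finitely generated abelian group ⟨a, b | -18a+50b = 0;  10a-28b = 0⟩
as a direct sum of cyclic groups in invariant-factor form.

rank_ℚ(R)=2; free=2−2=0
SNF(R) diag = [2, 2] → torsion [2, 2]

Answer: M ≅ ℤ/2 ⊕ ℤ/2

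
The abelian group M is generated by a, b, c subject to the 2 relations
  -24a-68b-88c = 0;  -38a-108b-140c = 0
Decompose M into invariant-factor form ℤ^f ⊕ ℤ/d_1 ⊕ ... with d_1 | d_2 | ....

Answer: M ≅ ℤ^1 ⊕ ℤ/2 ⊕ ℤ/4

Derivation:
rank_ℚ(R)=2; free=3−2=1
SNF(R) diag = [2, 4] → torsion [2, 4]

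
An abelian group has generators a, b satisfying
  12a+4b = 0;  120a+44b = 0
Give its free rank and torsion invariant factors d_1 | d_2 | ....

Answer: M ≅ ℤ/4 ⊕ ℤ/12

Derivation:
rank_ℚ(R)=2; free=2−2=0
SNF(R) diag = [4, 12] → torsion [4, 12]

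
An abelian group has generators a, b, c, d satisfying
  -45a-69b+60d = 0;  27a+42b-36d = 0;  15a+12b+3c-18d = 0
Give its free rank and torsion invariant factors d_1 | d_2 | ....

rank_ℚ(R)=3; free=4−3=1
SNF(R) diag = [3, 3, 3] → torsion [3, 3, 3]

Answer: M ≅ ℤ^1 ⊕ ℤ/3 ⊕ ℤ/3 ⊕ ℤ/3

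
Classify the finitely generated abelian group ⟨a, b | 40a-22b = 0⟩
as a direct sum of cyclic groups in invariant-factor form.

rank_ℚ(R)=1; free=2−1=1
SNF(R) diag = [2] → torsion [2]

Answer: M ≅ ℤ^1 ⊕ ℤ/2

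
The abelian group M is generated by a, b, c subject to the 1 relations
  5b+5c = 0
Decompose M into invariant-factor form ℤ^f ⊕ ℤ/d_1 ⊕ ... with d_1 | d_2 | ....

Answer: M ≅ ℤ^2 ⊕ ℤ/5

Derivation:
rank_ℚ(R)=1; free=3−1=2
SNF(R) diag = [5] → torsion [5]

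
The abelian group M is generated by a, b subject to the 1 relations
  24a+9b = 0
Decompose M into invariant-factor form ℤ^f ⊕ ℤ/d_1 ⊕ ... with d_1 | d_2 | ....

Answer: M ≅ ℤ^1 ⊕ ℤ/3

Derivation:
rank_ℚ(R)=1; free=2−1=1
SNF(R) diag = [3] → torsion [3]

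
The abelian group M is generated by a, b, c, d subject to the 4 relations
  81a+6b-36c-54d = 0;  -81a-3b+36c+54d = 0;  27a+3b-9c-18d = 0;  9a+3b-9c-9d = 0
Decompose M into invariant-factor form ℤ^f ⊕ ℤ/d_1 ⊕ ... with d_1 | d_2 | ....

Answer: M ≅ ℤ/3 ⊕ ℤ/9 ⊕ ℤ/9 ⊕ ℤ/9

Derivation:
rank_ℚ(R)=4; free=4−4=0
SNF(R) diag = [3, 9, 9, 9] → torsion [3, 9, 9, 9]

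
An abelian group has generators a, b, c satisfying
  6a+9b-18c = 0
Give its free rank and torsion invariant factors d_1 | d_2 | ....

rank_ℚ(R)=1; free=3−1=2
SNF(R) diag = [3] → torsion [3]

Answer: M ≅ ℤ^2 ⊕ ℤ/3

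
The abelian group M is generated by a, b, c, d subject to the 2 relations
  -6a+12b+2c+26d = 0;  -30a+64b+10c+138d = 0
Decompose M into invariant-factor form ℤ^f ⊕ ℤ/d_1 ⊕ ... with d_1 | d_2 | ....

Answer: M ≅ ℤ^2 ⊕ ℤ/2 ⊕ ℤ/4

Derivation:
rank_ℚ(R)=2; free=4−2=2
SNF(R) diag = [2, 4] → torsion [2, 4]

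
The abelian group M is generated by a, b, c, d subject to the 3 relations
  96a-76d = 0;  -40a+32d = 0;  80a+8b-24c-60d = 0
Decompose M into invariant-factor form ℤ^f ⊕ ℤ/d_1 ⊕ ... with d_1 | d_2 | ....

rank_ℚ(R)=3; free=4−3=1
SNF(R) diag = [4, 8, 8] → torsion [4, 8, 8]

Answer: M ≅ ℤ^1 ⊕ ℤ/4 ⊕ ℤ/8 ⊕ ℤ/8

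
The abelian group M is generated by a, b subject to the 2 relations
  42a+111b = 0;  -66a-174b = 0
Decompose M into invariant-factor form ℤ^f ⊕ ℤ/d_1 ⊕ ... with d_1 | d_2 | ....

Answer: M ≅ ℤ/3 ⊕ ℤ/6

Derivation:
rank_ℚ(R)=2; free=2−2=0
SNF(R) diag = [3, 6] → torsion [3, 6]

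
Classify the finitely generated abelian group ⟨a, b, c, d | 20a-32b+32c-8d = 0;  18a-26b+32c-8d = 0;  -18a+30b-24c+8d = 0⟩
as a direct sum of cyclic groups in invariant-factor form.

Answer: M ≅ ℤ^1 ⊕ ℤ/2 ⊕ ℤ/4 ⊕ ℤ/8

Derivation:
rank_ℚ(R)=3; free=4−3=1
SNF(R) diag = [2, 4, 8] → torsion [2, 4, 8]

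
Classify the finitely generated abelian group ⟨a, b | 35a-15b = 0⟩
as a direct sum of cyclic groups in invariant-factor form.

rank_ℚ(R)=1; free=2−1=1
SNF(R) diag = [5] → torsion [5]

Answer: M ≅ ℤ^1 ⊕ ℤ/5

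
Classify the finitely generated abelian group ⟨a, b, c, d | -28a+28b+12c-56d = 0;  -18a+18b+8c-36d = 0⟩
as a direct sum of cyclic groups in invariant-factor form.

rank_ℚ(R)=2; free=4−2=2
SNF(R) diag = [2, 4] → torsion [2, 4]

Answer: M ≅ ℤ^2 ⊕ ℤ/2 ⊕ ℤ/4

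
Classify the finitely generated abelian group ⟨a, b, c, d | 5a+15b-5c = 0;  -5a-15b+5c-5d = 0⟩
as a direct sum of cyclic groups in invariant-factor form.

rank_ℚ(R)=2; free=4−2=2
SNF(R) diag = [5, 5] → torsion [5, 5]

Answer: M ≅ ℤ^2 ⊕ ℤ/5 ⊕ ℤ/5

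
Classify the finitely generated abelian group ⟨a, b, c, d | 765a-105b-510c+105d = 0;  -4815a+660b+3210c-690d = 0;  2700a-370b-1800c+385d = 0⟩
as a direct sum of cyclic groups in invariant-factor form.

Answer: M ≅ ℤ^1 ⊕ ℤ/5 ⊕ ℤ/15 ⊕ ℤ/15

Derivation:
rank_ℚ(R)=3; free=4−3=1
SNF(R) diag = [5, 15, 15] → torsion [5, 15, 15]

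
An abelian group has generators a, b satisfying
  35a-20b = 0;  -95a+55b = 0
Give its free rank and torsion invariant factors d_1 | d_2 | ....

Answer: M ≅ ℤ/5 ⊕ ℤ/5

Derivation:
rank_ℚ(R)=2; free=2−2=0
SNF(R) diag = [5, 5] → torsion [5, 5]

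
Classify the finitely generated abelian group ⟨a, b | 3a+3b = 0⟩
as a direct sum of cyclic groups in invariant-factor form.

Answer: M ≅ ℤ^1 ⊕ ℤ/3

Derivation:
rank_ℚ(R)=1; free=2−1=1
SNF(R) diag = [3] → torsion [3]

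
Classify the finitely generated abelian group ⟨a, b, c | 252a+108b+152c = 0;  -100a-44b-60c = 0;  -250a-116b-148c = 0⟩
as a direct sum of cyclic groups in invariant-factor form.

rank_ℚ(R)=3; free=3−3=0
SNF(R) diag = [2, 4, 12] → torsion [2, 4, 12]

Answer: M ≅ ℤ/2 ⊕ ℤ/4 ⊕ ℤ/12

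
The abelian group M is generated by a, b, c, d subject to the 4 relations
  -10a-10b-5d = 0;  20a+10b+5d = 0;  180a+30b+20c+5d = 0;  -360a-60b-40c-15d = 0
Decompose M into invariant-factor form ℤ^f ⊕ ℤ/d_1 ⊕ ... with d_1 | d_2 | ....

rank_ℚ(R)=4; free=4−4=0
SNF(R) diag = [5, 10, 10, 20] → torsion [5, 10, 10, 20]

Answer: M ≅ ℤ/5 ⊕ ℤ/10 ⊕ ℤ/10 ⊕ ℤ/20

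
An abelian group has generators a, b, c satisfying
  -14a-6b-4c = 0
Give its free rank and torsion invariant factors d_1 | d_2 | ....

Answer: M ≅ ℤ^2 ⊕ ℤ/2

Derivation:
rank_ℚ(R)=1; free=3−1=2
SNF(R) diag = [2] → torsion [2]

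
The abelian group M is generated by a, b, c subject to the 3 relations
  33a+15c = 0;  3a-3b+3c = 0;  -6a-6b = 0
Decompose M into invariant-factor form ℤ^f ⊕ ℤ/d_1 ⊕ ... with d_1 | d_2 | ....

rank_ℚ(R)=3; free=3−3=0
SNF(R) diag = [3, 3, 6] → torsion [3, 3, 6]

Answer: M ≅ ℤ/3 ⊕ ℤ/3 ⊕ ℤ/6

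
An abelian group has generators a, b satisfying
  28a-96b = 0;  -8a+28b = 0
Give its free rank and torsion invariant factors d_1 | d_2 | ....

rank_ℚ(R)=2; free=2−2=0
SNF(R) diag = [4, 4] → torsion [4, 4]

Answer: M ≅ ℤ/4 ⊕ ℤ/4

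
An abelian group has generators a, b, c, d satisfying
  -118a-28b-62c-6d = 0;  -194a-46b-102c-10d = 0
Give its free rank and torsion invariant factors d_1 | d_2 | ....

rank_ℚ(R)=2; free=4−2=2
SNF(R) diag = [2, 2] → torsion [2, 2]

Answer: M ≅ ℤ^2 ⊕ ℤ/2 ⊕ ℤ/2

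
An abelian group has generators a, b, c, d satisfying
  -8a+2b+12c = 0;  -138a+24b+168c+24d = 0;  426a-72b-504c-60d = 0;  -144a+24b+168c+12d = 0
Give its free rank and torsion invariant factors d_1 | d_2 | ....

Answer: M ≅ ℤ/2 ⊕ ℤ/6 ⊕ ℤ/12 ⊕ ℤ/24

Derivation:
rank_ℚ(R)=4; free=4−4=0
SNF(R) diag = [2, 6, 12, 24] → torsion [2, 6, 12, 24]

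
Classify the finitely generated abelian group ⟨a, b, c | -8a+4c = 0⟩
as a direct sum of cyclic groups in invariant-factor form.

Answer: M ≅ ℤ^2 ⊕ ℤ/4

Derivation:
rank_ℚ(R)=1; free=3−1=2
SNF(R) diag = [4] → torsion [4]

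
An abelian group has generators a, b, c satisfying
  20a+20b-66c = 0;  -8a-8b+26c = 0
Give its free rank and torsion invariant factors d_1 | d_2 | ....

rank_ℚ(R)=2; free=3−2=1
SNF(R) diag = [2, 4] → torsion [2, 4]

Answer: M ≅ ℤ^1 ⊕ ℤ/2 ⊕ ℤ/4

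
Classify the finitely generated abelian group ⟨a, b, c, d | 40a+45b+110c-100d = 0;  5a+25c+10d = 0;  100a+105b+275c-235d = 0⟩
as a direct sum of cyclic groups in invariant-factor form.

rank_ℚ(R)=3; free=4−3=1
SNF(R) diag = [5, 15, 45] → torsion [5, 15, 45]

Answer: M ≅ ℤ^1 ⊕ ℤ/5 ⊕ ℤ/15 ⊕ ℤ/45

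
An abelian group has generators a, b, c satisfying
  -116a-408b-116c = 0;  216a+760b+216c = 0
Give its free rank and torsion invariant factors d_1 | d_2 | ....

rank_ℚ(R)=2; free=3−2=1
SNF(R) diag = [4, 8] → torsion [4, 8]

Answer: M ≅ ℤ^1 ⊕ ℤ/4 ⊕ ℤ/8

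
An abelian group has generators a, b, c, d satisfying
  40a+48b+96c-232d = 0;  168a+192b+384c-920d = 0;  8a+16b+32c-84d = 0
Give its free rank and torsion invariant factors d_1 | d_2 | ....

Answer: M ≅ ℤ^1 ⊕ ℤ/4 ⊕ ℤ/8 ⊕ ℤ/16

Derivation:
rank_ℚ(R)=3; free=4−3=1
SNF(R) diag = [4, 8, 16] → torsion [4, 8, 16]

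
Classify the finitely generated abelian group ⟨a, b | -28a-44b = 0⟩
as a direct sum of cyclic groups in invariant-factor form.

rank_ℚ(R)=1; free=2−1=1
SNF(R) diag = [4] → torsion [4]

Answer: M ≅ ℤ^1 ⊕ ℤ/4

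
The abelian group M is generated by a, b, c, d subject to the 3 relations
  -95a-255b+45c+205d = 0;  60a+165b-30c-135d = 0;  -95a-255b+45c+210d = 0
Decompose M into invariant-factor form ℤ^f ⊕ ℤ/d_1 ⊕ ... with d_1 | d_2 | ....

rank_ℚ(R)=3; free=4−3=1
SNF(R) diag = [5, 5, 15] → torsion [5, 5, 15]

Answer: M ≅ ℤ^1 ⊕ ℤ/5 ⊕ ℤ/5 ⊕ ℤ/15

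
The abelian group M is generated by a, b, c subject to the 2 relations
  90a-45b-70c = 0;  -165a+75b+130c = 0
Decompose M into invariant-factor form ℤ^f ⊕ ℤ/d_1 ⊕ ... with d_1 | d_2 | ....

Answer: M ≅ ℤ^1 ⊕ ℤ/5 ⊕ ℤ/15

Derivation:
rank_ℚ(R)=2; free=3−2=1
SNF(R) diag = [5, 15] → torsion [5, 15]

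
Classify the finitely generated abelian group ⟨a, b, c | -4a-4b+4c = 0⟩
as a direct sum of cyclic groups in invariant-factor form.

rank_ℚ(R)=1; free=3−1=2
SNF(R) diag = [4] → torsion [4]

Answer: M ≅ ℤ^2 ⊕ ℤ/4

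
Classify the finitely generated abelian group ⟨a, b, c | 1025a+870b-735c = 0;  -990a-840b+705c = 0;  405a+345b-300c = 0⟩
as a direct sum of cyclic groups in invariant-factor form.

rank_ℚ(R)=3; free=3−3=0
SNF(R) diag = [5, 15, 45] → torsion [5, 15, 45]

Answer: M ≅ ℤ/5 ⊕ ℤ/15 ⊕ ℤ/45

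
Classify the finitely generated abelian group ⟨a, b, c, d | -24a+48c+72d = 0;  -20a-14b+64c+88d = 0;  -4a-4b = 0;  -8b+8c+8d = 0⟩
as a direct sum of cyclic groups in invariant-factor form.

rank_ℚ(R)=4; free=4−4=0
SNF(R) diag = [2, 4, 8, 24] → torsion [2, 4, 8, 24]

Answer: M ≅ ℤ/2 ⊕ ℤ/4 ⊕ ℤ/8 ⊕ ℤ/24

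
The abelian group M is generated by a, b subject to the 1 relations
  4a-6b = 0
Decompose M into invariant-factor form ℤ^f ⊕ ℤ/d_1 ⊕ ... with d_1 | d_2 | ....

Answer: M ≅ ℤ^1 ⊕ ℤ/2

Derivation:
rank_ℚ(R)=1; free=2−1=1
SNF(R) diag = [2] → torsion [2]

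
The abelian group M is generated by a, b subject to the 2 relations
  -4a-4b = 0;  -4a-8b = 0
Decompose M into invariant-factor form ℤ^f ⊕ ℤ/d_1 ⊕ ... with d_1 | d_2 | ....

Answer: M ≅ ℤ/4 ⊕ ℤ/4

Derivation:
rank_ℚ(R)=2; free=2−2=0
SNF(R) diag = [4, 4] → torsion [4, 4]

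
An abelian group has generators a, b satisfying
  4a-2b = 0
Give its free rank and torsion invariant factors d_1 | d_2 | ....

rank_ℚ(R)=1; free=2−1=1
SNF(R) diag = [2] → torsion [2]

Answer: M ≅ ℤ^1 ⊕ ℤ/2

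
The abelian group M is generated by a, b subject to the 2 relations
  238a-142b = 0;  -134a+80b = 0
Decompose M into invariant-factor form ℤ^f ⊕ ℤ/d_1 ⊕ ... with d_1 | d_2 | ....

rank_ℚ(R)=2; free=2−2=0
SNF(R) diag = [2, 6] → torsion [2, 6]

Answer: M ≅ ℤ/2 ⊕ ℤ/6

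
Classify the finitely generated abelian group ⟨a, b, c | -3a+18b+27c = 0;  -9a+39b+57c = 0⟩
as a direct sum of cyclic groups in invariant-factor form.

Answer: M ≅ ℤ^1 ⊕ ℤ/3 ⊕ ℤ/3

Derivation:
rank_ℚ(R)=2; free=3−2=1
SNF(R) diag = [3, 3] → torsion [3, 3]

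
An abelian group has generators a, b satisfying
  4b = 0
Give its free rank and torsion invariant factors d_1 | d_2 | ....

Answer: M ≅ ℤ^1 ⊕ ℤ/4

Derivation:
rank_ℚ(R)=1; free=2−1=1
SNF(R) diag = [4] → torsion [4]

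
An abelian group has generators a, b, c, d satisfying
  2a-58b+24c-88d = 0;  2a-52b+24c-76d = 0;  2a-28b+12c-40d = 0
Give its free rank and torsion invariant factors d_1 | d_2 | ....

Answer: M ≅ ℤ^1 ⊕ ℤ/2 ⊕ ℤ/6 ⊕ ℤ/12

Derivation:
rank_ℚ(R)=3; free=4−3=1
SNF(R) diag = [2, 6, 12] → torsion [2, 6, 12]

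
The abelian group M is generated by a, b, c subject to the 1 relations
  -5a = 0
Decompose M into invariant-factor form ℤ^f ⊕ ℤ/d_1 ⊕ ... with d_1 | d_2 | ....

rank_ℚ(R)=1; free=3−1=2
SNF(R) diag = [5] → torsion [5]

Answer: M ≅ ℤ^2 ⊕ ℤ/5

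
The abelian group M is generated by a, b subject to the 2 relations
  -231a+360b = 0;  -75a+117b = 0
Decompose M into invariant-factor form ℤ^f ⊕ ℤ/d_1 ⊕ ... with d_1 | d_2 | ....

rank_ℚ(R)=2; free=2−2=0
SNF(R) diag = [3, 9] → torsion [3, 9]

Answer: M ≅ ℤ/3 ⊕ ℤ/9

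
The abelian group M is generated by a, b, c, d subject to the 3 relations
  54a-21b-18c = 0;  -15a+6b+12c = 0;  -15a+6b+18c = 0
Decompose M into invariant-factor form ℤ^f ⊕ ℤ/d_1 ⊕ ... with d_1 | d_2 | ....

Answer: M ≅ ℤ^1 ⊕ ℤ/3 ⊕ ℤ/3 ⊕ ℤ/6

Derivation:
rank_ℚ(R)=3; free=4−3=1
SNF(R) diag = [3, 3, 6] → torsion [3, 3, 6]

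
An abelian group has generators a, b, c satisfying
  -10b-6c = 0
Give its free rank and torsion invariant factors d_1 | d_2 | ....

rank_ℚ(R)=1; free=3−1=2
SNF(R) diag = [2] → torsion [2]

Answer: M ≅ ℤ^2 ⊕ ℤ/2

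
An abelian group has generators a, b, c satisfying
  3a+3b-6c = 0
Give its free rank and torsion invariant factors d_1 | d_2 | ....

Answer: M ≅ ℤ^2 ⊕ ℤ/3

Derivation:
rank_ℚ(R)=1; free=3−1=2
SNF(R) diag = [3] → torsion [3]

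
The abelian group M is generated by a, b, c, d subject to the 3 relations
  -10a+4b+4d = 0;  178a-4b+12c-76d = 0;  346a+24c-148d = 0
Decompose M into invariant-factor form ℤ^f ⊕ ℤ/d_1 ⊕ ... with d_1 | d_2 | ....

rank_ℚ(R)=3; free=4−3=1
SNF(R) diag = [2, 4, 12] → torsion [2, 4, 12]

Answer: M ≅ ℤ^1 ⊕ ℤ/2 ⊕ ℤ/4 ⊕ ℤ/12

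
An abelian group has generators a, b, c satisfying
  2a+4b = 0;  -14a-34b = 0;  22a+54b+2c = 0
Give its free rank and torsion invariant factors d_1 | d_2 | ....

rank_ℚ(R)=3; free=3−3=0
SNF(R) diag = [2, 2, 6] → torsion [2, 2, 6]

Answer: M ≅ ℤ/2 ⊕ ℤ/2 ⊕ ℤ/6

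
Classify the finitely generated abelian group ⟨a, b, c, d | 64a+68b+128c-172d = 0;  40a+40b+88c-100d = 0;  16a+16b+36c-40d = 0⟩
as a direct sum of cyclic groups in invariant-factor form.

Answer: M ≅ ℤ^1 ⊕ ℤ/4 ⊕ ℤ/4 ⊕ ℤ/4

Derivation:
rank_ℚ(R)=3; free=4−3=1
SNF(R) diag = [4, 4, 4] → torsion [4, 4, 4]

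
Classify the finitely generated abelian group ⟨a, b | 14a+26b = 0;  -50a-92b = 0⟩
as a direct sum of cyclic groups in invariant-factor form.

Answer: M ≅ ℤ/2 ⊕ ℤ/6

Derivation:
rank_ℚ(R)=2; free=2−2=0
SNF(R) diag = [2, 6] → torsion [2, 6]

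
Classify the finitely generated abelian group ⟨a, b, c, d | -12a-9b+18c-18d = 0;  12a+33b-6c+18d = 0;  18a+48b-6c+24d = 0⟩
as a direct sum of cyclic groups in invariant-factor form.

rank_ℚ(R)=3; free=4−3=1
SNF(R) diag = [3, 6, 12] → torsion [3, 6, 12]

Answer: M ≅ ℤ^1 ⊕ ℤ/3 ⊕ ℤ/6 ⊕ ℤ/12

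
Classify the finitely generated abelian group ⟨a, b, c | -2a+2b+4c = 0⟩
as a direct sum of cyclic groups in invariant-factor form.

rank_ℚ(R)=1; free=3−1=2
SNF(R) diag = [2] → torsion [2]

Answer: M ≅ ℤ^2 ⊕ ℤ/2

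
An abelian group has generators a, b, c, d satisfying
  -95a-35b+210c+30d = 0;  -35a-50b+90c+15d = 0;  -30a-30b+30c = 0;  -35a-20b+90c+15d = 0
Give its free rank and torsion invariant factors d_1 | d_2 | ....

Answer: M ≅ ℤ/5 ⊕ ℤ/15 ⊕ ℤ/30 ⊕ ℤ/30

Derivation:
rank_ℚ(R)=4; free=4−4=0
SNF(R) diag = [5, 15, 30, 30] → torsion [5, 15, 30, 30]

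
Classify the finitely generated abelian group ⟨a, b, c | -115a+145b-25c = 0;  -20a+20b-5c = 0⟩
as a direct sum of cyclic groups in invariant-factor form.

rank_ℚ(R)=2; free=3−2=1
SNF(R) diag = [5, 15] → torsion [5, 15]

Answer: M ≅ ℤ^1 ⊕ ℤ/5 ⊕ ℤ/15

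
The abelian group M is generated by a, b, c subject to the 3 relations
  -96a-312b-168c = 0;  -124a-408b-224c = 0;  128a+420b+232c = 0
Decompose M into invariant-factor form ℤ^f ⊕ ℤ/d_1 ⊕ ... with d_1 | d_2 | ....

Answer: M ≅ ℤ/4 ⊕ ℤ/12 ⊕ ℤ/24

Derivation:
rank_ℚ(R)=3; free=3−3=0
SNF(R) diag = [4, 12, 24] → torsion [4, 12, 24]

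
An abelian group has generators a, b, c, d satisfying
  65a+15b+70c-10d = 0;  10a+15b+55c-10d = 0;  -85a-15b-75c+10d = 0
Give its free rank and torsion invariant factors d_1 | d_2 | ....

Answer: M ≅ ℤ^1 ⊕ ℤ/5 ⊕ ℤ/5 ⊕ ℤ/5

Derivation:
rank_ℚ(R)=3; free=4−3=1
SNF(R) diag = [5, 5, 5] → torsion [5, 5, 5]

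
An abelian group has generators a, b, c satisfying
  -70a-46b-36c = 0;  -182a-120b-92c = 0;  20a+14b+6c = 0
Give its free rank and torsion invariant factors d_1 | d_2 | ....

Answer: M ≅ ℤ/2 ⊕ ℤ/2 ⊕ ℤ/6

Derivation:
rank_ℚ(R)=3; free=3−3=0
SNF(R) diag = [2, 2, 6] → torsion [2, 2, 6]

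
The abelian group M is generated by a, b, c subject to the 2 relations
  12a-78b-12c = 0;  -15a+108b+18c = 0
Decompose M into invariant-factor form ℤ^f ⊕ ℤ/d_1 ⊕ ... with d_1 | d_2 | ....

Answer: M ≅ ℤ^1 ⊕ ℤ/3 ⊕ ℤ/6

Derivation:
rank_ℚ(R)=2; free=3−2=1
SNF(R) diag = [3, 6] → torsion [3, 6]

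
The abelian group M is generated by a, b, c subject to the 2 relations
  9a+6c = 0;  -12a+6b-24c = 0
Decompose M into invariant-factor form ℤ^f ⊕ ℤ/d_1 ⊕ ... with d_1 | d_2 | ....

rank_ℚ(R)=2; free=3−2=1
SNF(R) diag = [3, 6] → torsion [3, 6]

Answer: M ≅ ℤ^1 ⊕ ℤ/3 ⊕ ℤ/6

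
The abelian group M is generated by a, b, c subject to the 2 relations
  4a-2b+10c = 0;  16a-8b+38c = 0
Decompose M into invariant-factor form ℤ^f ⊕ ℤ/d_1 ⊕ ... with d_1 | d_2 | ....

Answer: M ≅ ℤ^1 ⊕ ℤ/2 ⊕ ℤ/2

Derivation:
rank_ℚ(R)=2; free=3−2=1
SNF(R) diag = [2, 2] → torsion [2, 2]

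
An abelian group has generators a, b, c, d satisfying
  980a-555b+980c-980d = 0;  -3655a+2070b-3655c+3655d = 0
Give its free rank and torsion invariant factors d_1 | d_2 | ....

rank_ℚ(R)=2; free=4−2=2
SNF(R) diag = [5, 15] → torsion [5, 15]

Answer: M ≅ ℤ^2 ⊕ ℤ/5 ⊕ ℤ/15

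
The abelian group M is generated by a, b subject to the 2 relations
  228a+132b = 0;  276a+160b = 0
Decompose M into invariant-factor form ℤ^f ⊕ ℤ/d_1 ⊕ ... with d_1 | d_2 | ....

rank_ℚ(R)=2; free=2−2=0
SNF(R) diag = [4, 12] → torsion [4, 12]

Answer: M ≅ ℤ/4 ⊕ ℤ/12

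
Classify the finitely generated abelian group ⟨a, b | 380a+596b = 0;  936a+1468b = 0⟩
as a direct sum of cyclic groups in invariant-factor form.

rank_ℚ(R)=2; free=2−2=0
SNF(R) diag = [4, 4] → torsion [4, 4]

Answer: M ≅ ℤ/4 ⊕ ℤ/4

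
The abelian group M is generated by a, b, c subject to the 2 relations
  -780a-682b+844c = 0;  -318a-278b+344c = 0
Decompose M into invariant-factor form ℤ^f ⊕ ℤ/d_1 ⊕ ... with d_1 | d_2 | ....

rank_ℚ(R)=2; free=3−2=1
SNF(R) diag = [2, 6] → torsion [2, 6]

Answer: M ≅ ℤ^1 ⊕ ℤ/2 ⊕ ℤ/6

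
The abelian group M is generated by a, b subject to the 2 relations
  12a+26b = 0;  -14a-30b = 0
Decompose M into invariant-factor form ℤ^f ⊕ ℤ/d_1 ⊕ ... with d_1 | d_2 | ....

Answer: M ≅ ℤ/2 ⊕ ℤ/2

Derivation:
rank_ℚ(R)=2; free=2−2=0
SNF(R) diag = [2, 2] → torsion [2, 2]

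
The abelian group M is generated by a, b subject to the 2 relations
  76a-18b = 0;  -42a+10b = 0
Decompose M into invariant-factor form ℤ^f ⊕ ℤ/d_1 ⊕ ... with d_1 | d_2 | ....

rank_ℚ(R)=2; free=2−2=0
SNF(R) diag = [2, 2] → torsion [2, 2]

Answer: M ≅ ℤ/2 ⊕ ℤ/2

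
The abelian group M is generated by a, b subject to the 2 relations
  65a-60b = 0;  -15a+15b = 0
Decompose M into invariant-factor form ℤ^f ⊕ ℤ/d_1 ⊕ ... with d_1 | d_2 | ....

Answer: M ≅ ℤ/5 ⊕ ℤ/15

Derivation:
rank_ℚ(R)=2; free=2−2=0
SNF(R) diag = [5, 15] → torsion [5, 15]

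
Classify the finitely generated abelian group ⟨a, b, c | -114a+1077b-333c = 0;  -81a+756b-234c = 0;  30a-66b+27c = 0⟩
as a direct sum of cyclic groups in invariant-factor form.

rank_ℚ(R)=3; free=3−3=0
SNF(R) diag = [3, 9, 27] → torsion [3, 9, 27]

Answer: M ≅ ℤ/3 ⊕ ℤ/9 ⊕ ℤ/27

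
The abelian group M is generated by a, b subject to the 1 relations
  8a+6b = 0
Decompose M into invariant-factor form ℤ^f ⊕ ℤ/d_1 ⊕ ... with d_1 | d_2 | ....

rank_ℚ(R)=1; free=2−1=1
SNF(R) diag = [2] → torsion [2]

Answer: M ≅ ℤ^1 ⊕ ℤ/2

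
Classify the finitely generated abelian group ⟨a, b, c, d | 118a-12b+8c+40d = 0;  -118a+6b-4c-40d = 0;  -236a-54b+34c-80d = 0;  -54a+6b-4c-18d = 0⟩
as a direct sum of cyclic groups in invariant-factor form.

rank_ℚ(R)=4; free=4−4=0
SNF(R) diag = [2, 2, 6, 18] → torsion [2, 2, 6, 18]

Answer: M ≅ ℤ/2 ⊕ ℤ/2 ⊕ ℤ/6 ⊕ ℤ/18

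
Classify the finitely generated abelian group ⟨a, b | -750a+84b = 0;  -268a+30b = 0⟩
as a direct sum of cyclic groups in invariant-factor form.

Answer: M ≅ ℤ/2 ⊕ ℤ/6

Derivation:
rank_ℚ(R)=2; free=2−2=0
SNF(R) diag = [2, 6] → torsion [2, 6]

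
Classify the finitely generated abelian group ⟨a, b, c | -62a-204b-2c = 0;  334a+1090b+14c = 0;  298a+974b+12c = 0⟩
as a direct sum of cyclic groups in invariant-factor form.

Answer: M ≅ ℤ/2 ⊕ ℤ/2 ⊕ ℤ/6

Derivation:
rank_ℚ(R)=3; free=3−3=0
SNF(R) diag = [2, 2, 6] → torsion [2, 2, 6]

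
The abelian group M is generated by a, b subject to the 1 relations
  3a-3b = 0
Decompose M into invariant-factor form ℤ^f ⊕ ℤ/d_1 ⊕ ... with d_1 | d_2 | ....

Answer: M ≅ ℤ^1 ⊕ ℤ/3

Derivation:
rank_ℚ(R)=1; free=2−1=1
SNF(R) diag = [3] → torsion [3]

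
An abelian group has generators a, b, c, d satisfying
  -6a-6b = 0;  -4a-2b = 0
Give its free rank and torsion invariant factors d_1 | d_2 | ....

Answer: M ≅ ℤ^2 ⊕ ℤ/2 ⊕ ℤ/6

Derivation:
rank_ℚ(R)=2; free=4−2=2
SNF(R) diag = [2, 6] → torsion [2, 6]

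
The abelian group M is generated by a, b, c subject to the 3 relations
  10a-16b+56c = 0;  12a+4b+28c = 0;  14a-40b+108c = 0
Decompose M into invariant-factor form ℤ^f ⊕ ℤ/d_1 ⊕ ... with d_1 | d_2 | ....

rank_ℚ(R)=3; free=3−3=0
SNF(R) diag = [2, 4, 4] → torsion [2, 4, 4]

Answer: M ≅ ℤ/2 ⊕ ℤ/4 ⊕ ℤ/4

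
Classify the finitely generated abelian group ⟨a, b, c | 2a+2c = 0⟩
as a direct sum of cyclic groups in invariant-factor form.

rank_ℚ(R)=1; free=3−1=2
SNF(R) diag = [2] → torsion [2]

Answer: M ≅ ℤ^2 ⊕ ℤ/2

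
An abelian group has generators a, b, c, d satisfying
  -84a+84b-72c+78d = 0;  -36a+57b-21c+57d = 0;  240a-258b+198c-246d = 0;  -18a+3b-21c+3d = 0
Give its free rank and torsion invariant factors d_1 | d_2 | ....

rank_ℚ(R)=4; free=4−4=0
SNF(R) diag = [3, 6, 18, 36] → torsion [3, 6, 18, 36]

Answer: M ≅ ℤ/3 ⊕ ℤ/6 ⊕ ℤ/18 ⊕ ℤ/36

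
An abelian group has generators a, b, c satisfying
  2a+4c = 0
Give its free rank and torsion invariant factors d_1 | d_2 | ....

Answer: M ≅ ℤ^2 ⊕ ℤ/2

Derivation:
rank_ℚ(R)=1; free=3−1=2
SNF(R) diag = [2] → torsion [2]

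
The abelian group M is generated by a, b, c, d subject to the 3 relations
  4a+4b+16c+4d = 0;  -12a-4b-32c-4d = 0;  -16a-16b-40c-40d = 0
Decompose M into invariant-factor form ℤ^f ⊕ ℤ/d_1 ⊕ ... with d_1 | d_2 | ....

Answer: M ≅ ℤ^1 ⊕ ℤ/4 ⊕ ℤ/8 ⊕ ℤ/24

Derivation:
rank_ℚ(R)=3; free=4−3=1
SNF(R) diag = [4, 8, 24] → torsion [4, 8, 24]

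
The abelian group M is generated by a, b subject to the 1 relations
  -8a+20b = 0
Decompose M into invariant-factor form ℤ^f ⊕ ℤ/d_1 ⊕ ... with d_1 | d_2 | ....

rank_ℚ(R)=1; free=2−1=1
SNF(R) diag = [4] → torsion [4]

Answer: M ≅ ℤ^1 ⊕ ℤ/4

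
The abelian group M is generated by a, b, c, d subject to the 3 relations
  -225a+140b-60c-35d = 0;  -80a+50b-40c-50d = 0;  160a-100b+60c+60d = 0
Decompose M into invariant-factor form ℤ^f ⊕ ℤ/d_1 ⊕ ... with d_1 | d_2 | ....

Answer: M ≅ ℤ^1 ⊕ ℤ/5 ⊕ ℤ/10 ⊕ ℤ/20

Derivation:
rank_ℚ(R)=3; free=4−3=1
SNF(R) diag = [5, 10, 20] → torsion [5, 10, 20]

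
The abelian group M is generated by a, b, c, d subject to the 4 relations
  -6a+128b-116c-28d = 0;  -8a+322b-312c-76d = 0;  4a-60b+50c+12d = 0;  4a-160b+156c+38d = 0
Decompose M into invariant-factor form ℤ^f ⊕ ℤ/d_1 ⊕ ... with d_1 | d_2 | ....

Answer: M ≅ ℤ/2 ⊕ ℤ/2 ⊕ ℤ/2 ⊕ ℤ/6

Derivation:
rank_ℚ(R)=4; free=4−4=0
SNF(R) diag = [2, 2, 2, 6] → torsion [2, 2, 2, 6]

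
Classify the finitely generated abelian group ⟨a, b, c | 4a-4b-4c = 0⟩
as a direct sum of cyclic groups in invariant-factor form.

rank_ℚ(R)=1; free=3−1=2
SNF(R) diag = [4] → torsion [4]

Answer: M ≅ ℤ^2 ⊕ ℤ/4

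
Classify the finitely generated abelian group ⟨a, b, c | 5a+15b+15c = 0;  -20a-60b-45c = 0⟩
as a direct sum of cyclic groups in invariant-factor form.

Answer: M ≅ ℤ^1 ⊕ ℤ/5 ⊕ ℤ/15

Derivation:
rank_ℚ(R)=2; free=3−2=1
SNF(R) diag = [5, 15] → torsion [5, 15]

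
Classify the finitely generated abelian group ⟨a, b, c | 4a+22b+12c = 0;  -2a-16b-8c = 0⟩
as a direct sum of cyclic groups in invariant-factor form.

Answer: M ≅ ℤ^1 ⊕ ℤ/2 ⊕ ℤ/2

Derivation:
rank_ℚ(R)=2; free=3−2=1
SNF(R) diag = [2, 2] → torsion [2, 2]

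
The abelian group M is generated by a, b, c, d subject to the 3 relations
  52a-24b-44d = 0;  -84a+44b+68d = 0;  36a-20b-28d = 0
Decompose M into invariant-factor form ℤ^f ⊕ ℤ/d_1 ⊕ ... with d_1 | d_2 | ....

rank_ℚ(R)=3; free=4−3=1
SNF(R) diag = [4, 4, 8] → torsion [4, 4, 8]

Answer: M ≅ ℤ^1 ⊕ ℤ/4 ⊕ ℤ/4 ⊕ ℤ/8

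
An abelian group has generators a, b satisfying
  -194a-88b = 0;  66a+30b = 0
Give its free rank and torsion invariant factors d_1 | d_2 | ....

Answer: M ≅ ℤ/2 ⊕ ℤ/6

Derivation:
rank_ℚ(R)=2; free=2−2=0
SNF(R) diag = [2, 6] → torsion [2, 6]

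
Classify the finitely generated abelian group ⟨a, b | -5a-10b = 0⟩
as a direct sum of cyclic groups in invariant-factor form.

Answer: M ≅ ℤ^1 ⊕ ℤ/5

Derivation:
rank_ℚ(R)=1; free=2−1=1
SNF(R) diag = [5] → torsion [5]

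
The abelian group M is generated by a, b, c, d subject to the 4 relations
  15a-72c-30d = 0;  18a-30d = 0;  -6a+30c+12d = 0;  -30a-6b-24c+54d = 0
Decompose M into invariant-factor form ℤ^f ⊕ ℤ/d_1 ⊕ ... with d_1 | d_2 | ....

Answer: M ≅ ℤ/3 ⊕ ℤ/6 ⊕ ℤ/6 ⊕ ℤ/6

Derivation:
rank_ℚ(R)=4; free=4−4=0
SNF(R) diag = [3, 6, 6, 6] → torsion [3, 6, 6, 6]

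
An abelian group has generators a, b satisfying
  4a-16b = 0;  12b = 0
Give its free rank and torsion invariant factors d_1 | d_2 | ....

Answer: M ≅ ℤ/4 ⊕ ℤ/12

Derivation:
rank_ℚ(R)=2; free=2−2=0
SNF(R) diag = [4, 12] → torsion [4, 12]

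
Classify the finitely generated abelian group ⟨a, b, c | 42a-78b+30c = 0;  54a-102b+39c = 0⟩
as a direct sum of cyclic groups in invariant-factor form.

rank_ℚ(R)=2; free=3−2=1
SNF(R) diag = [3, 6] → torsion [3, 6]

Answer: M ≅ ℤ^1 ⊕ ℤ/3 ⊕ ℤ/6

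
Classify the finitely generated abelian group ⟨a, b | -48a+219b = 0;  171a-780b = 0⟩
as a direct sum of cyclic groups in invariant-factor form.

Answer: M ≅ ℤ/3 ⊕ ℤ/3

Derivation:
rank_ℚ(R)=2; free=2−2=0
SNF(R) diag = [3, 3] → torsion [3, 3]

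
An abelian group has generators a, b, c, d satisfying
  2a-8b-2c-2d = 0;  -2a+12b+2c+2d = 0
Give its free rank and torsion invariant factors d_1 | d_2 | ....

Answer: M ≅ ℤ^2 ⊕ ℤ/2 ⊕ ℤ/4

Derivation:
rank_ℚ(R)=2; free=4−2=2
SNF(R) diag = [2, 4] → torsion [2, 4]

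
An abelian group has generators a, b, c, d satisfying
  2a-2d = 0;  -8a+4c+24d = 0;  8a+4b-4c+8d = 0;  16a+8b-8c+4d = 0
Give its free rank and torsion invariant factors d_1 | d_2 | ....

Answer: M ≅ ℤ/2 ⊕ ℤ/4 ⊕ ℤ/4 ⊕ ℤ/12

Derivation:
rank_ℚ(R)=4; free=4−4=0
SNF(R) diag = [2, 4, 4, 12] → torsion [2, 4, 4, 12]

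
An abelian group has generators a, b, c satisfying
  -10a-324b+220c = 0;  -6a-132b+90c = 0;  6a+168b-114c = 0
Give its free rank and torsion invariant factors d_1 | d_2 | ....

Answer: M ≅ ℤ/2 ⊕ ℤ/6 ⊕ ℤ/12

Derivation:
rank_ℚ(R)=3; free=3−3=0
SNF(R) diag = [2, 6, 12] → torsion [2, 6, 12]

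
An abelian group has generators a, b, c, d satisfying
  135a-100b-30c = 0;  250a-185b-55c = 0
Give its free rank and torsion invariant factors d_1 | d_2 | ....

rank_ℚ(R)=2; free=4−2=2
SNF(R) diag = [5, 5] → torsion [5, 5]

Answer: M ≅ ℤ^2 ⊕ ℤ/5 ⊕ ℤ/5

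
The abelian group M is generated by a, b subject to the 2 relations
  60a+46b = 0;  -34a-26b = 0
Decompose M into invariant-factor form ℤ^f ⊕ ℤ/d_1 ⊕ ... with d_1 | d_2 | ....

Answer: M ≅ ℤ/2 ⊕ ℤ/2

Derivation:
rank_ℚ(R)=2; free=2−2=0
SNF(R) diag = [2, 2] → torsion [2, 2]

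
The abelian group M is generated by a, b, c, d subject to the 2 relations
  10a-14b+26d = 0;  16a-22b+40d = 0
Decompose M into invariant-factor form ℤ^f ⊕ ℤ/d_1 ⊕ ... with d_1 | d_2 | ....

Answer: M ≅ ℤ^2 ⊕ ℤ/2 ⊕ ℤ/2

Derivation:
rank_ℚ(R)=2; free=4−2=2
SNF(R) diag = [2, 2] → torsion [2, 2]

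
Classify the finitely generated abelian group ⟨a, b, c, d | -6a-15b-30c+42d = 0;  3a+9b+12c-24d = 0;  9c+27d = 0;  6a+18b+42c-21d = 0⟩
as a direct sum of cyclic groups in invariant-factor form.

Answer: M ≅ ℤ/3 ⊕ ℤ/3 ⊕ ℤ/9 ⊕ ℤ/27

Derivation:
rank_ℚ(R)=4; free=4−4=0
SNF(R) diag = [3, 3, 9, 27] → torsion [3, 3, 9, 27]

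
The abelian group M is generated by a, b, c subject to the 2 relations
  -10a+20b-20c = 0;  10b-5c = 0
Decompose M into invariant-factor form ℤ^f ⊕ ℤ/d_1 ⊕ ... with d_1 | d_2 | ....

rank_ℚ(R)=2; free=3−2=1
SNF(R) diag = [5, 10] → torsion [5, 10]

Answer: M ≅ ℤ^1 ⊕ ℤ/5 ⊕ ℤ/10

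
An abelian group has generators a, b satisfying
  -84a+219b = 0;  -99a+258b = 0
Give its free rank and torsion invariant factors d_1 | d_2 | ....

Answer: M ≅ ℤ/3 ⊕ ℤ/3

Derivation:
rank_ℚ(R)=2; free=2−2=0
SNF(R) diag = [3, 3] → torsion [3, 3]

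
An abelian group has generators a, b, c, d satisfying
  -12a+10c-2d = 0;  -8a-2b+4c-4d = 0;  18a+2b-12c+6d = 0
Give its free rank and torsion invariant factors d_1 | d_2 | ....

Answer: M ≅ ℤ^1 ⊕ ℤ/2 ⊕ ℤ/2 ⊕ ℤ/2

Derivation:
rank_ℚ(R)=3; free=4−3=1
SNF(R) diag = [2, 2, 2] → torsion [2, 2, 2]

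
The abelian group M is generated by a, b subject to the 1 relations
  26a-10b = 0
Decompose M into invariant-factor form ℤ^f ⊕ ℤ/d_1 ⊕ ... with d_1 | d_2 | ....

rank_ℚ(R)=1; free=2−1=1
SNF(R) diag = [2] → torsion [2]

Answer: M ≅ ℤ^1 ⊕ ℤ/2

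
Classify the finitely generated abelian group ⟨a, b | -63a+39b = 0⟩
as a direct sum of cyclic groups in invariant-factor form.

rank_ℚ(R)=1; free=2−1=1
SNF(R) diag = [3] → torsion [3]

Answer: M ≅ ℤ^1 ⊕ ℤ/3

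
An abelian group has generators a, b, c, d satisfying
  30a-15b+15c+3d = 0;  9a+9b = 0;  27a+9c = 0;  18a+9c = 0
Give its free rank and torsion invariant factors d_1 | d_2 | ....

Answer: M ≅ ℤ/3 ⊕ ℤ/9 ⊕ ℤ/9 ⊕ ℤ/9

Derivation:
rank_ℚ(R)=4; free=4−4=0
SNF(R) diag = [3, 9, 9, 9] → torsion [3, 9, 9, 9]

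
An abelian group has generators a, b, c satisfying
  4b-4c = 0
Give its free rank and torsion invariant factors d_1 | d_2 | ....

rank_ℚ(R)=1; free=3−1=2
SNF(R) diag = [4] → torsion [4]

Answer: M ≅ ℤ^2 ⊕ ℤ/4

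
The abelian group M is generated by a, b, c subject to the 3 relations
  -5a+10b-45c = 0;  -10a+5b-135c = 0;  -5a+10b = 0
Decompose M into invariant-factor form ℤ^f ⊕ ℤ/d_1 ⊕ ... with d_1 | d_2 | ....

Answer: M ≅ ℤ/5 ⊕ ℤ/15 ⊕ ℤ/45

Derivation:
rank_ℚ(R)=3; free=3−3=0
SNF(R) diag = [5, 15, 45] → torsion [5, 15, 45]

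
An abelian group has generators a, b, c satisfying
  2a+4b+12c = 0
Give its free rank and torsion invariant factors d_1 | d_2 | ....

rank_ℚ(R)=1; free=3−1=2
SNF(R) diag = [2] → torsion [2]

Answer: M ≅ ℤ^2 ⊕ ℤ/2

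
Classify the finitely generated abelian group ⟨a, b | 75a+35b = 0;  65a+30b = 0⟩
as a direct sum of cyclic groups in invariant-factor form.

Answer: M ≅ ℤ/5 ⊕ ℤ/5

Derivation:
rank_ℚ(R)=2; free=2−2=0
SNF(R) diag = [5, 5] → torsion [5, 5]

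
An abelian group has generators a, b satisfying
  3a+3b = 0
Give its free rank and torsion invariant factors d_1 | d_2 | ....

rank_ℚ(R)=1; free=2−1=1
SNF(R) diag = [3] → torsion [3]

Answer: M ≅ ℤ^1 ⊕ ℤ/3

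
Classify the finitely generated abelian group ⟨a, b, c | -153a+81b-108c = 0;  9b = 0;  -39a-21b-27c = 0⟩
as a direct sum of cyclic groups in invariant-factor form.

rank_ℚ(R)=3; free=3−3=0
SNF(R) diag = [3, 9, 27] → torsion [3, 9, 27]

Answer: M ≅ ℤ/3 ⊕ ℤ/9 ⊕ ℤ/27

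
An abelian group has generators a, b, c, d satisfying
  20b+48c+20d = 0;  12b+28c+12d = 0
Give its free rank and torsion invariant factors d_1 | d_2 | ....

rank_ℚ(R)=2; free=4−2=2
SNF(R) diag = [4, 4] → torsion [4, 4]

Answer: M ≅ ℤ^2 ⊕ ℤ/4 ⊕ ℤ/4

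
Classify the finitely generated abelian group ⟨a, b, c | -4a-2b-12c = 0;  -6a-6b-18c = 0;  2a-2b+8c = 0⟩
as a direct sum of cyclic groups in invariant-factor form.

Answer: M ≅ ℤ/2 ⊕ ℤ/2 ⊕ ℤ/6

Derivation:
rank_ℚ(R)=3; free=3−3=0
SNF(R) diag = [2, 2, 6] → torsion [2, 2, 6]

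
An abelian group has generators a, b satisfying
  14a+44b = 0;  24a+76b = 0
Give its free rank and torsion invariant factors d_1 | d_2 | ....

rank_ℚ(R)=2; free=2−2=0
SNF(R) diag = [2, 4] → torsion [2, 4]

Answer: M ≅ ℤ/2 ⊕ ℤ/4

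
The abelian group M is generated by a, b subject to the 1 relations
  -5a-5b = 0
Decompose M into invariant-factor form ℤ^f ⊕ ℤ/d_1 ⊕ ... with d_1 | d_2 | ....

rank_ℚ(R)=1; free=2−1=1
SNF(R) diag = [5] → torsion [5]

Answer: M ≅ ℤ^1 ⊕ ℤ/5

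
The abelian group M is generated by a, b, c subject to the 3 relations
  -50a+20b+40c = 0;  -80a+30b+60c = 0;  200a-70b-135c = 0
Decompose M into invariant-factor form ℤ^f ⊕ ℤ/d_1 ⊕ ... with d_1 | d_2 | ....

rank_ℚ(R)=3; free=3−3=0
SNF(R) diag = [5, 10, 10] → torsion [5, 10, 10]

Answer: M ≅ ℤ/5 ⊕ ℤ/10 ⊕ ℤ/10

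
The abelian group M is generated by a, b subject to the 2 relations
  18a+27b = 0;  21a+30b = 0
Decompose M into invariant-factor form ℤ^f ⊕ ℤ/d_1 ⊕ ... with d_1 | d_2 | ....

rank_ℚ(R)=2; free=2−2=0
SNF(R) diag = [3, 9] → torsion [3, 9]

Answer: M ≅ ℤ/3 ⊕ ℤ/9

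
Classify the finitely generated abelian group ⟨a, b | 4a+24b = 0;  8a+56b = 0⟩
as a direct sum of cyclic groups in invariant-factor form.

Answer: M ≅ ℤ/4 ⊕ ℤ/8

Derivation:
rank_ℚ(R)=2; free=2−2=0
SNF(R) diag = [4, 8] → torsion [4, 8]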